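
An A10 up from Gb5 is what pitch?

The tenth's letter: G up three letter names plus an octave → B.
An augmented tenth spans 17 semitones, so from Gb5 the target pitch is B6.

B6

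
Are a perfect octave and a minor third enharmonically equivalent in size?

No

A perfect octave is 12 semitones but a minor third is 3 semitones — different sizes.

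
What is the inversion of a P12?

P4

First reduce the compound perfect twelfth to its simple form, a perfect fifth.
The rule of nine gives the new number: 9 − 5 = 4, so a fifth becomes a fourth.
The quality also flips — perfect stays perfect — giving a perfect fourth.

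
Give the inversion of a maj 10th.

m6

First reduce the compound major tenth to its simple form, a major third.
The rule of nine gives the new number: 9 − 3 = 6, so a third becomes a sixth.
The quality also flips — major becomes minor — giving a minor sixth.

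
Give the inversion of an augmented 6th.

diminished 3rd

The rule of nine gives the new number: 9 − 6 = 3, so a sixth becomes a third.
And augmented becomes diminished under inversion, so we get a diminished third.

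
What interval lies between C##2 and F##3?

C to F spans four letter names (C-D-E-F), plus an octave, so the interval is some kind of eleventh.
C##2 to F##3 is 17 semitones, matching the perfect eleventh exactly, so the quality is perfect.
(Equivalently, a compound perfect fourth: a perfect fourth plus an octave.)

perfect eleventh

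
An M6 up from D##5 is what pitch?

B##5

Counting six letter names up from D lands on B.
Moving 9 semitones up from D##5 (the size of a major sixth) reaches B##5.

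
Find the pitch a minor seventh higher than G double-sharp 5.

F double-sharp 6

Seven letter names up from G: F.
A minor seventh spans 10 semitones, so from G##5 the target pitch is F##6.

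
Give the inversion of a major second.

minor seventh

Interval numbers invert to sum to nine: 2 + 7 = 9, so a second inverts to a seventh.
And major becomes minor under inversion, so we get a minor seventh.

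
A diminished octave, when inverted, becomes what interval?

Interval numbers invert to sum to nine: 8 + 1 = 9, so an octave inverts to a unison.
The quality also flips — diminished becomes augmented — giving an augmented unison.

augmented unison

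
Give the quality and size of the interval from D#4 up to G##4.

D to G spans four letter names (D-E-F-G) — that makes it a fourth of some quality.
D#4 to G##4 spans 6 semitones — one semitone wider than the perfect fourth (5) — giving an augmented fourth.

augmented fourth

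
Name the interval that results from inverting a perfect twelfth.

First reduce the compound perfect twelfth to its simple form, a perfect fifth.
The rule of nine gives the new number: 9 − 5 = 4, so a fifth becomes a fourth.
The quality also flips — perfect stays perfect — giving a perfect fourth.

perfect fourth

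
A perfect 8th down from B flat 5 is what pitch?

The letter stays B (same as the start), shifted an octave down.
Moving 12 semitones down from Bb5 (the size of a perfect octave) reaches Bb4.

B flat 4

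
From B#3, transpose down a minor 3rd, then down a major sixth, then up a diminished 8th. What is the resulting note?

B3

A minor third down from B#3 is G##3.
A major sixth down from G##3 is B#2.
Up a diminished octave from B#2: B3 (11 semitones up).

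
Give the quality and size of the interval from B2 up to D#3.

major 3rd

B to D spans three letter names (B-C-D), so the interval is some kind of third.
B2 to D#3 is 4 semitones, matching the major third exactly, so the quality is major.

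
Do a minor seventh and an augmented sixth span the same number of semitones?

Yes

A minor seventh = 10 semitones = an augmented sixth; enharmonically equal.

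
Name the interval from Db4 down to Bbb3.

major 3rd

Descending from Db4 to Bbb3 is the same interval as ascending Bbb3 to Db4.
B to D spans three letter names (B-C-D): a third.
Counting semitones, Bbb3→Db4 is 4, which is the major third.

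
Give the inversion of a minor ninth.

First reduce the compound minor ninth to its simple form, a minor second.
Inverted interval numbers add to nine, so a second pairs with a seventh (2 + 7 = 9).
And minor becomes major under inversion, so we get a major seventh.

major 7th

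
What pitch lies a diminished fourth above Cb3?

Fbb3

Counting four letter names up from C lands on F.
A diminished fourth spans 4 semitones, so from Cb3 the target pitch is Fbb3.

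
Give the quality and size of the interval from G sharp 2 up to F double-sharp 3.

major seventh

G to F spans seven letter names (G-A-B-C-D-E-F), so the interval is some kind of seventh.
Counting semitones, G#2→F##3 is 11, which is the major seventh.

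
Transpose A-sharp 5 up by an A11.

Four letters up from A (plus an octave) reaches D.
Moving 18 semitones up from A#5 (the size of an augmented eleventh) reaches D##7.

D-double-sharp 7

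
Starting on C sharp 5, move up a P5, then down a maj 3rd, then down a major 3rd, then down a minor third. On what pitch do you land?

A 4

A perfect fifth up from C#5 is G#5.
Down a major third from G#5: E5 (4 semitones down).
E5 down a major third → C5 (4 semitones).
Down a minor third from C5: A4 (3 semitones down).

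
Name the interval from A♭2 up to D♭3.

perfect fourth

A to D spans four letter names (A-B-C-D): a fourth.
Counting semitones, Ab2→Db3 is 5, which is the perfect fourth.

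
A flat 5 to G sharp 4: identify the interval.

Descending from Ab5 to G#4 is the same interval as ascending G#4 to Ab5.
G to A spans two letter names (G-A), plus an octave, so the interval is some kind of ninth.
The major ninth is 14 semitones; here we have 12, two semitones narrower: diminished.

diminished 9th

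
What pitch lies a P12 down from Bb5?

Five letters down from B (plus an octave) reaches E.
Moving 19 semitones down from Bb5 (the size of a perfect twelfth) reaches Eb4.

Eb4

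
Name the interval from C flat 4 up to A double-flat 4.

m6

C to A spans six letter names (C-D-E-F-G-A), so the interval is some kind of sixth.
Cb4 to Abb4 is 8 semitones, a half step short of the major sixth (9), so this is minor.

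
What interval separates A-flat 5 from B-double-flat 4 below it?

Descending from Ab5 to Bbb4 is the same interval as ascending Bbb4 to Ab5.
B to A spans seven letter names (B-C-D-E-F-G-A) — that makes it a seventh of some quality.
The major seventh spans 11 semitones, and Bbb4 to Ab5 is exactly 11 semitones — so this is a major seventh.

major seventh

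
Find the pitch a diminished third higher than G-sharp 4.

B-flat 4

The third takes the letter from G up to B.
A diminished third is 2 semitones; 2 semitones up from G#4 gives Bb4.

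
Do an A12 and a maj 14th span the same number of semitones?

No

20 semitones (augmented twelfth) vs 23 semitones (major fourteenth): not equal.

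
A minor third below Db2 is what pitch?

The third takes the letter from D down to B.
A minor third spans 3 semitones, so from Db2 the target pitch is Bb1.

Bb1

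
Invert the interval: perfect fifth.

perfect fourth

The rule of nine gives the new number: 9 − 5 = 4, so a fifth becomes a fourth.
Quality inverts too: perfect stays perfect. That makes the inversion a perfect fourth.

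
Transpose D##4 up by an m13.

Six letters up from D (plus an octave) reaches B.
A minor thirteenth spans 20 semitones, so from D##4 the target pitch is B#5.

B#5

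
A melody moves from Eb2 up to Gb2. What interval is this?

minor third

E to G spans three letter names (E-F-G): a third.
Eb2 to Gb2 is 3 semitones, a half step short of the major third (4), so this is minor.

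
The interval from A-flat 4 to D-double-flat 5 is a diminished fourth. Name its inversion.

Inverted interval numbers add to nine, so a fourth pairs with a fifth (4 + 5 = 9).
Quality inverts too: diminished becomes augmented. That makes the inversion an augmented fifth.

A5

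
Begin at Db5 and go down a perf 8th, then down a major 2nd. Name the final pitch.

Cb4

A perfect octave down from Db5 is Db4.
Down a major second from Db4: Cb4 (2 semitones down).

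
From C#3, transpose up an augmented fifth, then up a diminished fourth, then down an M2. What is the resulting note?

An augmented fifth up from C#3 is G##3.
A diminished fourth up from G##3 is C#4.
A major second down from C#4 is B3.

B3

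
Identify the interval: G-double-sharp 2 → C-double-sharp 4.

perfect eleventh

G to C spans four letter names (G-A-B-C), plus an octave — that makes it an eleventh of some quality.
G##2 to C##4 is 17 semitones, matching the perfect eleventh exactly, so the quality is perfect.
(Equivalently, a compound perfect fourth: a perfect fourth plus an octave.)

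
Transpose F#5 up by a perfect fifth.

C#6

Counting five letter names up from F lands on C.
A perfect fifth is 7 semitones; 7 semitones up from F#5 gives C#6.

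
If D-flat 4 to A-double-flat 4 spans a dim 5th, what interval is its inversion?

Interval numbers invert to sum to nine: 5 + 4 = 9, so a fifth inverts to a fourth.
And diminished becomes augmented under inversion, so we get an augmented fourth.

augmented fourth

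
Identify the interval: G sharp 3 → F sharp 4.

m7

G to F spans seven letter names (G-A-B-C-D-E-F): a seventh.
At 10 semitones, G#3→F#4 falls one short of a major seventh: minor.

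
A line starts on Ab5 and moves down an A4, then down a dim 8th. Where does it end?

An augmented fourth down from Ab5 is Ebb5.
A diminished octave down from Ebb5 is Eb4.

Eb4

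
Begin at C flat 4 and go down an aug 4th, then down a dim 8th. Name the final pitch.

G flat 2

Cb4 down an augmented fourth → Gbb3 (6 semitones).
A diminished octave down from Gbb3 is Gb2.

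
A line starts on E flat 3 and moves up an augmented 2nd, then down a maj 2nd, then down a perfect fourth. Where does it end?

Eb3 up an augmented second → F#3 (3 semitones).
F#3 down a major second → E3 (2 semitones).
E3 down a perfect fourth → B2 (5 semitones).

B 2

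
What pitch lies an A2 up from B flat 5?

Counting two letter names up from B lands on C.
Moving 3 semitones up from Bb5 (the size of an augmented second) reaches C#6.

C sharp 6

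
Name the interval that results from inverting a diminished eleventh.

A5

First reduce the compound diminished eleventh to its simple form, a diminished fourth.
Interval numbers invert to sum to nine: 4 + 5 = 9, so a fourth inverts to a fifth.
And diminished becomes augmented under inversion, so we get an augmented fifth.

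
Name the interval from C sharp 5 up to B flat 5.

diminished seventh

C to B spans seven letter names (C-D-E-F-G-A-B) — that makes it a seventh of some quality.
C#5 to Bb5 spans 9 semitones — two semitones narrower than the major seventh (11) — giving a diminished seventh.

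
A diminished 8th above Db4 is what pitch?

For an octave the letter name doesn't change: still D, an octave up.
A diminished octave spans 11 semitones, so from Db4 the target pitch is Dbb5.

Dbb5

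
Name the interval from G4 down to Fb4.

Descending from G4 to Fb4 is the same interval as ascending Fb4 to G4.
F to G spans two letter names (F-G) — that makes it a second of some quality.
The major second is 2 semitones; here we have 3, one semitone wider: augmented.

augmented 2nd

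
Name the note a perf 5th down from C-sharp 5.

The fifth takes the letter from C down to F.
Moving 7 semitones down from C#5 (the size of a perfect fifth) reaches F#4.

F-sharp 4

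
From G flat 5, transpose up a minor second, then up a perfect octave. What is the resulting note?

A minor second up from Gb5 is Abb5.
A perfect octave up from Abb5 is Abb6.

A double-flat 6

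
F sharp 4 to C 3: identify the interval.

Descending from F#4 to C3 is the same interval as ascending C3 to F#4.
C to F spans four letter names (C-D-E-F), plus an octave: an eleventh.
C3 to F#4 spans 18 semitones — one semitone wider than the perfect eleventh (17) — giving an augmented eleventh.
(Equivalently, a compound augmented fourth: an augmented fourth plus an octave.)

augmented eleventh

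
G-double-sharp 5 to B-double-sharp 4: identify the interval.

Descending from G##5 to B##4 is the same interval as ascending B##4 to G##5.
B to G spans six letter names (B-C-D-E-F-G), so the interval is some kind of sixth.
A major sixth would be 9 semitones, but B##4 to G##5 is 8 — one semitone narrower, making it a minor sixth.

minor 6th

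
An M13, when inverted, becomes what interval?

First reduce the compound major thirteenth to its simple form, a major sixth.
The rule of nine gives the new number: 9 − 6 = 3, so a sixth becomes a third.
And major becomes minor under inversion, so we get a minor third.

minor 3rd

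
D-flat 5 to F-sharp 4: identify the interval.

Descending from Db5 to F#4 is the same interval as ascending F#4 to Db5.
F to D spans six letter names (F-G-A-B-C-D), so the interval is some kind of sixth.
F#4 to Db5 spans 7 semitones — two semitones narrower than the major sixth (9) — giving a diminished sixth.

diminished sixth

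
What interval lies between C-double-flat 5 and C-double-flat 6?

C to C is the same letter name, plus an octave: an octave.
The perfect octave spans 12 semitones, and Cbb5 to Cbb6 is exactly 12 semitones — so this is a perfect octave.

perfect 8th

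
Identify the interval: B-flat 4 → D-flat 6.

B to D spans three letter names (B-C-D), plus an octave — that makes it a tenth of some quality.
A major tenth would be 16 semitones, but Bb4 to Db6 is 15 — one semitone narrower, making it a minor tenth.
(Equivalently, a compound minor third: a minor third plus an octave.)

minor tenth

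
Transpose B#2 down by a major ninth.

A#1

The ninth's letter: B down two letter names plus an octave → A.
A major ninth is 14 semitones; 14 semitones down from B#2 gives A#1.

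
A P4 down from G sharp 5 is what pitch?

D sharp 5

The fourth takes the letter from G down to D.
A perfect fourth spans 5 semitones, so from G#5 the target pitch is D#5.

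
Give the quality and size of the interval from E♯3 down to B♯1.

P11

Descending from E#3 to B#1 is the same interval as ascending B#1 to E#3.
B to E spans four letter names (B-C-D-E), plus an octave — that makes it an eleventh of some quality.
Counting semitones, B#1→E#3 is 17, which is the perfect eleventh.
(Equivalently, a compound perfect fourth: a perfect fourth plus an octave.)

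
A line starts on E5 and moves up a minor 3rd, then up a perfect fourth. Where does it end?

Up a minor third from E5: G5 (3 semitones up).
Up a perfect fourth from G5: C6 (5 semitones up).

C6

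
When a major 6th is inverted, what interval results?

Inverted interval numbers add to nine, so a sixth pairs with a third (6 + 3 = 9).
And major becomes minor under inversion, so we get a minor third.

m3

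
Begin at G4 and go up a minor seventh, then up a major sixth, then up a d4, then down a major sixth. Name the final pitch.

Up a minor seventh from G4: F5 (10 semitones up).
F5 up a major sixth → D6 (9 semitones).
D6 up a diminished fourth → Gb6 (4 semitones).
A major sixth down from Gb6 is Bbb5.

Bbb5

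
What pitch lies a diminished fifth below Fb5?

Bb4

The fifth takes the letter from F down to B.
A diminished fifth is 6 semitones; 6 semitones down from Fb5 gives Bb4.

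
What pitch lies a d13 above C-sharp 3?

Six letters up from C (plus an octave) reaches A.
A diminished thirteenth spans 19 semitones, so from C#3 the target pitch is Ab4.

A-flat 4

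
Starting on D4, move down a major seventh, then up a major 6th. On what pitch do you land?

A major seventh down from D4 is Eb3.
Up a major sixth from Eb3: C4 (9 semitones up).

C4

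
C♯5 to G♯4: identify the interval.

Descending from C#5 to G#4 is the same interval as ascending G#4 to C#5.
G to C spans four letter names (G-A-B-C), so the interval is some kind of fourth.
The perfect fourth spans 5 semitones, and G#4 to C#5 is exactly 5 semitones — so this is a perfect fourth.

perfect fourth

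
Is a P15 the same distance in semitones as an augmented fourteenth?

Yes

A perfect fifteenth spans 24 semitones, and an augmented fourteenth also spans 24 semitones — they're enharmonic.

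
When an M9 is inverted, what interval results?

m7

First reduce the compound major ninth to its simple form, a major second.
Interval numbers invert to sum to nine: 2 + 7 = 9, so a second inverts to a seventh.
The quality also flips — major becomes minor — giving a minor seventh.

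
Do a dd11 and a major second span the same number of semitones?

No

15 semitones (doubly diminished eleventh) vs 2 semitones (major second): not equal.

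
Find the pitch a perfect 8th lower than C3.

C2

The letter stays C (same as the start), shifted an octave down.
Moving 12 semitones down from C3 (the size of a perfect octave) reaches C2.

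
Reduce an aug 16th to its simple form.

A2

Take out 2 octaves (14 from the number): 16 − 14 = 2.
So an augmented sixteenth is 2 octaves plus an augmented second. The quality is unchanged.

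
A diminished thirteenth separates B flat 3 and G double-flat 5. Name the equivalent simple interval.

diminished 6th

Subtracting seven from the interval number removes an octave: 13 − 7 = 6.
That makes a diminished thirteenth a compound diminished sixth — an octave plus a diminished sixth.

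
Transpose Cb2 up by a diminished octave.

Cbb3

The letter stays C (same as the start), shifted an octave up.
A diminished octave is 11 semitones; 11 semitones up from Cb2 gives Cbb3.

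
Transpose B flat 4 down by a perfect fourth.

Counting four letter names down from B lands on F.
A perfect fourth is 5 semitones; 5 semitones down from Bb4 gives F4.

F 4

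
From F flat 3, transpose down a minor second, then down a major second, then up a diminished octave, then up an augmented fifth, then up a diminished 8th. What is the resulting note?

A double-flat 5

Fb3 down a minor second → Eb3 (1 semitone).
A major second down from Eb3 is Db3.
Up a diminished octave from Db3: Dbb4 (11 semitones up).
Dbb4 up an augmented fifth → Ab4 (8 semitones).
Up a diminished octave from Ab4: Abb5 (11 semitones up).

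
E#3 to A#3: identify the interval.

perfect 4th

E to A spans four letter names (E-F-G-A) — that makes it a fourth of some quality.
Counting semitones, E#3→A#3 is 5, which is the perfect fourth.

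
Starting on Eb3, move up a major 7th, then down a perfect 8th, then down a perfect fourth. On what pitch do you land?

A2

Eb3 up a major seventh → D4 (11 semitones).
A perfect octave down from D4 is D3.
Down a perfect fourth from D3: A2 (5 semitones down).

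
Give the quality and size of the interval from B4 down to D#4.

Descending from B4 to D#4 is the same interval as ascending D#4 to B4.
D to B spans six letter names (D-E-F-G-A-B) — that makes it a sixth of some quality.
At 8 semitones, D#4→B4 falls one short of a major sixth: minor.

minor sixth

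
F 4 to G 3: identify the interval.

minor seventh

Descending from F4 to G3 is the same interval as ascending G3 to F4.
G to F spans seven letter names (G-A-B-C-D-E-F), so the interval is some kind of seventh.
A major seventh would be 11 semitones, but G3 to F4 is 10 — one semitone narrower, making it a minor seventh.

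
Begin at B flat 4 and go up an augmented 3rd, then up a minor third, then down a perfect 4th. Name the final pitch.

Bb4 up an augmented third → D#5 (5 semitones).
D#5 up a minor third → F#5 (3 semitones).
A perfect fourth down from F#5 is C#5.

C sharp 5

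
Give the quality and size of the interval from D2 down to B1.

minor third

Descending from D2 to B1 is the same interval as ascending B1 to D2.
B to D spans three letter names (B-C-D): a third.
A major third would be 4 semitones, but B1 to D2 is 3 — one semitone narrower, making it a minor third.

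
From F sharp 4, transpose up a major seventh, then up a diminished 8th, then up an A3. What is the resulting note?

G double-sharp 6

A major seventh up from F#4 is E#5.
A diminished octave up from E#5 is E6.
Up an augmented third from E6: G##6 (5 semitones up).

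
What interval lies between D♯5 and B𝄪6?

augmented thirteenth

D to B spans six letter names (D-E-F-G-A-B), plus an octave, so the interval is some kind of thirteenth.
D#5 to B##6 spans 22 semitones — one semitone wider than the major thirteenth (21) — giving an augmented thirteenth.
(Equivalently, a compound augmented sixth: an augmented sixth plus an octave.)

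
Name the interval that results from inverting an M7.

m2

Inverted interval numbers add to nine, so a seventh pairs with a second (7 + 2 = 9).
The quality also flips — major becomes minor — giving a minor second.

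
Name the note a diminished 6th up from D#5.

Bb5

The sixth takes the letter from D up to B.
A diminished sixth spans 7 semitones, so from D#5 the target pitch is Bb5.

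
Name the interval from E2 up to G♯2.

major third

E to G spans three letter names (E-F-G) — that makes it a third of some quality.
E2 to G#2 is 4 semitones, matching the major third exactly, so the quality is major.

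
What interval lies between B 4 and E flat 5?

B to E spans four letter names (B-C-D-E): a fourth.
A perfect fourth would be 5 semitones; B4 to Eb5 is 4, one semitone narrower, so the interval is diminished.

diminished fourth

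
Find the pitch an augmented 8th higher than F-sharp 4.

An octave keeps the letter name F, an octave up from F.
An augmented octave is 13 semitones; 13 semitones up from F#4 gives F##5.

F-double-sharp 5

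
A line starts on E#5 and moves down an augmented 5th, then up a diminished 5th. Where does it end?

An augmented fifth down from E#5 is A4.
A4 up a diminished fifth → Eb5 (6 semitones).

Eb5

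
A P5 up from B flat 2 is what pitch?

The fifth takes the letter from B up to F.
Moving 7 semitones up from Bb2 (the size of a perfect fifth) reaches F3.

F 3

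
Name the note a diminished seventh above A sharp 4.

Counting seven letter names up from A lands on G.
Moving 9 semitones up from A#4 (the size of a diminished seventh) reaches G5.

G 5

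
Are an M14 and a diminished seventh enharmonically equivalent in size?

No

A major fourteenth spans 23 semitones; a diminished seventh spans 9 semitones. They differ by 14.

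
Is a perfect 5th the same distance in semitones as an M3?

A perfect fifth spans 7 semitones; a major third spans 4 semitones. They differ by 3.

No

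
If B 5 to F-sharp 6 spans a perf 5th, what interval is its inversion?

perfect 4th

Inverted interval numbers add to nine, so a fifth pairs with a fourth (5 + 4 = 9).
And perfect stays perfect under inversion, so we get a perfect fourth.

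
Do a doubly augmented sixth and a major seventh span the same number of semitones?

A doubly augmented sixth spans 11 semitones, and a major seventh also spans 11 semitones — they're enharmonic.

Yes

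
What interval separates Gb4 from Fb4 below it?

M2

Descending from Gb4 to Fb4 is the same interval as ascending Fb4 to Gb4.
F to G spans two letter names (F-G): a second.
The major second spans 2 semitones, and Fb4 to Gb4 is exactly 2 semitones — so this is a major second.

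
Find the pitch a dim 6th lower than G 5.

Counting six letter names down from G lands on B.
A diminished sixth is 7 semitones; 7 semitones down from G5 gives B#4.

B-sharp 4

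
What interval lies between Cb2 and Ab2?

C to A spans six letter names (C-D-E-F-G-A): a sixth.
Cb2 to Ab2 is 9 semitones, matching the major sixth exactly, so the quality is major.

major sixth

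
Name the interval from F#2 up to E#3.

F to E spans seven letter names (F-G-A-B-C-D-E): a seventh.
Counting semitones, F#2→E#3 is 11, which is the major seventh.

M7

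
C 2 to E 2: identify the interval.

major third

C to E spans three letter names (C-D-E): a third.
The major third spans 4 semitones, and C2 to E2 is exactly 4 semitones — so this is a major third.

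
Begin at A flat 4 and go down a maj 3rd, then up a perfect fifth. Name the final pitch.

C flat 5

Ab4 down a major third → Fb4 (4 semitones).
A perfect fifth up from Fb4 is Cb5.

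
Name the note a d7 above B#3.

A4

Seven letter names up from B: A.
A diminished seventh spans 9 semitones, so from B#3 the target pitch is A4.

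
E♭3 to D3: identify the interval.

minor second

Descending from Eb3 to D3 is the same interval as ascending D3 to Eb3.
D to E spans two letter names (D-E) — that makes it a second of some quality.
At 1 semitone, D3→Eb3 falls one short of a major second: minor.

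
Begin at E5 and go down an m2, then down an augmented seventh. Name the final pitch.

Eb4

A minor second down from E5 is D#5.
An augmented seventh down from D#5 is Eb4.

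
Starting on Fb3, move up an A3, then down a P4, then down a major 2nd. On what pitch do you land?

D3

An augmented third up from Fb3 is A3.
Down a perfect fourth from A3: E3 (5 semitones down).
E3 down a major second → D3 (2 semitones).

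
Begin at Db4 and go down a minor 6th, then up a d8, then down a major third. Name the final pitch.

A minor sixth down from Db4 is F3.
A diminished octave up from F3 is Fb4.
Fb4 down a major third → Dbb4 (4 semitones).

Dbb4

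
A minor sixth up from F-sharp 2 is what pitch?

The sixth takes the letter from F up to D.
A minor sixth spans 8 semitones, so from F#2 the target pitch is D3.

D 3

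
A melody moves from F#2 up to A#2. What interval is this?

F to A spans three letter names (F-G-A) — that makes it a third of some quality.
F#2 to A#2 is 4 semitones, matching the major third exactly, so the quality is major.

major 3rd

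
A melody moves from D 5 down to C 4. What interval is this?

Descending from D5 to C4 is the same interval as ascending C4 to D5.
C to D spans two letter names (C-D), plus an octave: a ninth.
C4 to D5 is 14 semitones, matching the major ninth exactly, so the quality is major.
(Equivalently, a compound major second: a major second plus an octave.)

major 9th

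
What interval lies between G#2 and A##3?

A9

G to A spans two letter names (G-A), plus an octave — that makes it a ninth of some quality.
The major ninth is 14 semitones; here we have 15, one semitone wider: augmented.
(Equivalently, a compound augmented second: an augmented second plus an octave.)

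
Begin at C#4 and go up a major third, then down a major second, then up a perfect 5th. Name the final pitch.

A major third up from C#4 is E#4.
A major second down from E#4 is D#4.
D#4 up a perfect fifth → A#4 (7 semitones).

A#4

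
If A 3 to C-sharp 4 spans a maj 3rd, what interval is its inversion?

Interval numbers invert to sum to nine: 3 + 6 = 9, so a third inverts to a sixth.
The quality also flips — major becomes minor — giving a minor sixth.

minor sixth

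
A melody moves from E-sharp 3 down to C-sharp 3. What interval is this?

Descending from E#3 to C#3 is the same interval as ascending C#3 to E#3.
C to E spans three letter names (C-D-E), so the interval is some kind of third.
Counting semitones, C#3→E#3 is 4, which is the major third.

major third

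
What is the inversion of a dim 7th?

The rule of nine gives the new number: 9 − 7 = 2, so a seventh becomes a second.
The quality also flips — diminished becomes augmented — giving an augmented second.

augmented 2nd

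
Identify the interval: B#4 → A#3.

Descending from B#4 to A#3 is the same interval as ascending A#3 to B#4.
A to B spans two letter names (A-B), plus an octave: a ninth.
The major ninth spans 14 semitones, and A#3 to B#4 is exactly 14 semitones — so this is a major ninth.
(Equivalently, a compound major second: a major second plus an octave.)

M9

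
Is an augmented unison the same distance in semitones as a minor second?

Both span 1 semitone: an augmented unison and a minor second are the same chromatic distance.

Yes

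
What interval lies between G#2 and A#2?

G to A spans two letter names (G-A) — that makes it a second of some quality.
The major second spans 2 semitones, and G#2 to A#2 is exactly 2 semitones — so this is a major second.

major second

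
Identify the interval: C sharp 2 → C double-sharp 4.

C to C is the same letter name, plus 2 octaves, so the interval is some kind of fifteenth.
The perfect fifteenth is 24 semitones; here we have 25, one semitone wider: augmented.
(Equivalently, a compound augmented octave: an augmented octave plus an octave.)

augmented fifteenth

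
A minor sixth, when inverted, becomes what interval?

Interval numbers invert to sum to nine: 6 + 3 = 9, so a sixth inverts to a third.
And minor becomes major under inversion, so we get a major third.

M3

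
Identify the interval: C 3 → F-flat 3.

diminished fourth

C to F spans four letter names (C-D-E-F): a fourth.
A perfect fourth would be 5 semitones; C3 to Fb3 is 4, one semitone narrower, so the interval is diminished.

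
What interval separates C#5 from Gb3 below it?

Descending from C#5 to Gb3 is the same interval as ascending Gb3 to C#5.
G to C spans four letter names (G-A-B-C), plus an octave, so the interval is some kind of eleventh.
Gb3 to C#5 spans 19 semitones — two semitones wider than the perfect eleventh (17) — giving a doubly augmented eleventh.
(Equivalently, a compound doubly augmented fourth: a doubly augmented fourth plus an octave.)

doubly augmented 11th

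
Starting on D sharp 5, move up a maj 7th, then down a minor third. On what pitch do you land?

A major seventh up from D#5 is C##6.
C##6 down a minor third → A##5 (3 semitones).

A double-sharp 5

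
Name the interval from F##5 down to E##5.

minor second

Descending from F##5 to E##5 is the same interval as ascending E##5 to F##5.
E to F spans two letter names (E-F): a second.
E##5 to F##5 is 1 semitone, a half step short of the major second (2), so this is minor.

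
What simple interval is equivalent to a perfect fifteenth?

Take out an octave (7 from the number): 15 − 7 = 8.
So a perfect fifteenth is an octave plus a perfect octave. The quality is unchanged.

P8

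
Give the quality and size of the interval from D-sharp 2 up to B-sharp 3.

major thirteenth

D to B spans six letter names (D-E-F-G-A-B), plus an octave — that makes it a thirteenth of some quality.
Counting semitones, D#2→B#3 is 21, which is the major thirteenth.
(Equivalently, a compound major sixth: a major sixth plus an octave.)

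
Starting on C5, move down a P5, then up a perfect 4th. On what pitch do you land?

A perfect fifth down from C5 is F4.
A perfect fourth up from F4 is Bb4.

Bb4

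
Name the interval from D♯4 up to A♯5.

D to A spans five letter names (D-E-F-G-A), plus an octave, so the interval is some kind of twelfth.
D#4 to A#5 is 19 semitones, matching the perfect twelfth exactly, so the quality is perfect.
(Equivalently, a compound perfect fifth: a perfect fifth plus an octave.)

perfect 12th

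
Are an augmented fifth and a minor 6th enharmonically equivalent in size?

Both span 8 semitones: an augmented fifth and a minor sixth are the same chromatic distance.

Yes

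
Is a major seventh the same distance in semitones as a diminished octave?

Yes

Both span 11 semitones: a major seventh and a diminished octave are the same chromatic distance.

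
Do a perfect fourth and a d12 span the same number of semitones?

No

5 semitones (perfect fourth) vs 18 semitones (diminished twelfth): not equal.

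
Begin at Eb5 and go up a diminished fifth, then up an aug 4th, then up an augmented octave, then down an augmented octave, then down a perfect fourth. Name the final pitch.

A diminished fifth up from Eb5 is Bbb5.
Bbb5 up an augmented fourth → Eb6 (6 semitones).
Eb6 up an augmented octave → E7 (13 semitones).
Down an augmented octave from E7: Eb6 (13 semitones down).
Eb6 down a perfect fourth → Bb5 (5 semitones).

Bb5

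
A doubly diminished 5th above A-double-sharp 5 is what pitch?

E 6

The fifth takes the letter from A up to E.
A doubly diminished fifth spans 5 semitones, so from A##5 the target pitch is E6.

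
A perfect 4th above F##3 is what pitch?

B#3

The fourth takes the letter from F up to B.
A perfect fourth is 5 semitones; 5 semitones up from F##3 gives B#3.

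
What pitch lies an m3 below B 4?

Counting three letter names down from B lands on G.
A minor third is 3 semitones; 3 semitones down from B4 gives G#4.

G sharp 4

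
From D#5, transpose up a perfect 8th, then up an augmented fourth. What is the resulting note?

A perfect octave up from D#5 is D#6.
Up an augmented fourth from D#6: G##6 (6 semitones up).

G##6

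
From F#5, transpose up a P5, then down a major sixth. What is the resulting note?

Up a perfect fifth from F#5: C#6 (7 semitones up).
C#6 down a major sixth → E5 (9 semitones).

E5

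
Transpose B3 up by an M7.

A#4

Seven letter names up from B: A.
A major seventh is 11 semitones; 11 semitones up from B3 gives A#4.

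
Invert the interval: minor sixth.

M3

Interval numbers invert to sum to nine: 6 + 3 = 9, so a sixth inverts to a third.
The quality also flips — minor becomes major — giving a major third.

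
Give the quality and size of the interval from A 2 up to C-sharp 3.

major third

A to C spans three letter names (A-B-C): a third.
Counting semitones, A2→C#3 is 4, which is the major third.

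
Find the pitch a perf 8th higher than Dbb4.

Dbb5

For an octave the letter name doesn't change: still D, an octave up.
A perfect octave spans 12 semitones, so from Dbb4 the target pitch is Dbb5.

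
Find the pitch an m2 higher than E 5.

F 5

Two letter names up from E: F.
Moving 1 semitone up from E5 (the size of a minor second) reaches F5.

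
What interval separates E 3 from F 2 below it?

Descending from E3 to F2 is the same interval as ascending F2 to E3.
F to E spans seven letter names (F-G-A-B-C-D-E): a seventh.
Counting semitones, F2→E3 is 11, which is the major seventh.

major 7th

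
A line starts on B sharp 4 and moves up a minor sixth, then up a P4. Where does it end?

B#4 up a minor sixth → G#5 (8 semitones).
A perfect fourth up from G#5 is C#6.

C sharp 6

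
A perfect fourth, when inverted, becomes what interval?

The rule of nine gives the new number: 9 − 4 = 5, so a fourth becomes a fifth.
The quality also flips — perfect stays perfect — giving a perfect fifth.

perfect fifth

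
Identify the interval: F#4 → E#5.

major seventh

F to E spans seven letter names (F-G-A-B-C-D-E), so the interval is some kind of seventh.
Counting semitones, F#4→E#5 is 11, which is the major seventh.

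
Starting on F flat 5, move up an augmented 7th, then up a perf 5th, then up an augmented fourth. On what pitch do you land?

Up an augmented seventh from Fb5: E6 (12 semitones up).
A perfect fifth up from E6 is B6.
An augmented fourth up from B6 is E#7.

E sharp 7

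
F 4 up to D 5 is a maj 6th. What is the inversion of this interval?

m3

Interval numbers invert to sum to nine: 6 + 3 = 9, so a sixth inverts to a third.
And major becomes minor under inversion, so we get a minor third.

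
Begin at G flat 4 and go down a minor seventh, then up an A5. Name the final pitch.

A minor seventh down from Gb4 is Ab3.
An augmented fifth up from Ab3 is E4.

E 4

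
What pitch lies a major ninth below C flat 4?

The ninth's letter: C down two letter names plus an octave → B.
Moving 14 semitones down from Cb4 (the size of a major ninth) reaches Bbb2.

B double-flat 2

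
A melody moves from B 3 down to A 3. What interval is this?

Descending from B3 to A3 is the same interval as ascending A3 to B3.
A to B spans two letter names (A-B), so the interval is some kind of second.
The major second spans 2 semitones, and A3 to B3 is exactly 2 semitones — so this is a major second.

M2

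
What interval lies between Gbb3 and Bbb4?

major tenth

G to B spans three letter names (G-A-B), plus an octave, so the interval is some kind of tenth.
Gbb3 to Bbb4 is 16 semitones, matching the major tenth exactly, so the quality is major.
(Equivalently, a compound major third: a major third plus an octave.)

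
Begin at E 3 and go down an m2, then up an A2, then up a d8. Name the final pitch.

A minor second down from E3 is D#3.
D#3 up an augmented second → E##3 (3 semitones).
Up a diminished octave from E##3: E#4 (11 semitones up).

E sharp 4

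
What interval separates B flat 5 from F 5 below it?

perfect fourth

Descending from Bb5 to F5 is the same interval as ascending F5 to Bb5.
F to B spans four letter names (F-G-A-B), so the interval is some kind of fourth.
The perfect fourth spans 5 semitones, and F5 to Bb5 is exactly 5 semitones — so this is a perfect fourth.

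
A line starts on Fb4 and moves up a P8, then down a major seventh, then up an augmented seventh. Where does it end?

Fb4 up a perfect octave → Fb5 (12 semitones).
Fb5 down a major seventh → Gbb4 (11 semitones).
An augmented seventh up from Gbb4 is F5.

F5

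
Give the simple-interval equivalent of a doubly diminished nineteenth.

dd5

Each octave removed subtracts seven from the number: 19 − 14 = 5.
So a doubly diminished nineteenth is 2 octaves plus a doubly diminished fifth. The quality is unchanged.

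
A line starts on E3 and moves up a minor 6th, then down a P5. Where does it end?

A minor sixth up from E3 is C4.
C4 down a perfect fifth → F3 (7 semitones).

F3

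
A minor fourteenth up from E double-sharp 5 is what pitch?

D double-sharp 7

Counting seven letter names plus an octave up from E lands on D.
A minor fourteenth spans 22 semitones, so from E##5 the target pitch is D##7.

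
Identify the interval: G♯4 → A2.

Descending from G#4 to A2 is the same interval as ascending A2 to G#4.
A to G spans seven letter names (A-B-C-D-E-F-G), plus an octave, so the interval is some kind of fourteenth.
The major fourteenth spans 23 semitones, and A2 to G#4 is exactly 23 semitones — so this is a major fourteenth.
(Equivalently, a compound major seventh: a major seventh plus an octave.)

major 14th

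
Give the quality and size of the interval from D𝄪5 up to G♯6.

d11

D to G spans four letter names (D-E-F-G), plus an octave, so the interval is some kind of eleventh.
D##5 to G#6 spans 16 semitones — one semitone narrower than the perfect eleventh (17) — giving a diminished eleventh.
(Equivalently, a compound diminished fourth: a diminished fourth plus an octave.)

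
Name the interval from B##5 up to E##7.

B to E spans four letter names (B-C-D-E), plus an octave: an eleventh.
B##5 to E##7 is 17 semitones, matching the perfect eleventh exactly, so the quality is perfect.
(Equivalently, a compound perfect fourth: a perfect fourth plus an octave.)

P11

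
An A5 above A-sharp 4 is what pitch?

Five letter names up from A: E.
An augmented fifth spans 8 semitones, so from A#4 the target pitch is E##5.

E-double-sharp 5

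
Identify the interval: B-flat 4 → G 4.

minor third

Descending from Bb4 to G4 is the same interval as ascending G4 to Bb4.
G to B spans three letter names (G-A-B), so the interval is some kind of third.
A major third would be 4 semitones, but G4 to Bb4 is 3 — one semitone narrower, making it a minor third.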